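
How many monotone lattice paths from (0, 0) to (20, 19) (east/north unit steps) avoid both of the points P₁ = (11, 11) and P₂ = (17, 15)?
Number of paths = 37158842490

Inclusion–exclusion. Total paths: C(39, 20) = 68923264410. Through P₁: C(22, 11)·C(17, 9) = 17149051920. Through P₂: C(32, 17)·C(7, 3) = 19800295200. Since P₁ is strictly southwest of P₂, a monotone path through both must visit P₁ then P₂; paths through both = C(22, 11)·C(10, 6)·C(7, 3) = 5184925200. Avoid both = 68923264410 − 17149051920 − 19800295200 + 5184925200 = 37158842490.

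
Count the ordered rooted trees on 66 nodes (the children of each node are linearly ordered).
C_65 = 1440418573150919668872489894243865350

These ordered rooted trees are counted by the Catalan number C_n = (1/(n + 1)) · C(2n, n). For n = 65: C_65 = (1/66) · C(130, 65) = 95067625827960698145584333020095113100/66 = 1440418573150919668872489894243865350.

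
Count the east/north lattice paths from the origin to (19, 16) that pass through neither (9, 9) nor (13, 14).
Number of paths = 2724266150

Inclusion–exclusion. Total paths: C(35, 19) = 4059928950. Through P₁: C(18, 9)·C(17, 10) = 945561760. Through P₂: C(27, 13)·C(8, 6) = 561632400. Since P₁ is strictly southwest of P₂, a monotone path through both must visit P₁ then P₂; paths through both = C(18, 9)·C(9, 4)·C(8, 6) = 171531360. Avoid both = 4059928950 − 945561760 − 561632400 + 171531360 = 2724266150.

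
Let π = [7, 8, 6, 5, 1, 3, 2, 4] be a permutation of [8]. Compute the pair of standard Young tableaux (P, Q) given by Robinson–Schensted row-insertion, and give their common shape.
P = [1, 2, 4] / [3, 8] / [5] / [6] / [7];  Q = [1, 2, 8] / [3, 6] / [4] / [5] / [7];  common shape = (3, 2, 1, 1, 1)

Row-insert the values π_1, π_2, … into P one at a time, bumping the leftmost entry strictly greater than the inserted value down to the next row. The recording tableau Q records, in position (i, j), the step at which that cell was added to P.
  Insert 7 (step 1): P = [7];  Q = [1]
  Insert 8 (step 2): P = [7, 8];  Q = [1, 2]
  Insert 6 (step 3): P = [6, 8] / [7];  Q = [1, 2] / [3]
  Insert 5 (step 4): P = [5, 8] / [6] / [7];  Q = [1, 2] / [3] / [4]
  Insert 1 (step 5): P = [1, 8] / [5] / [6] / [7];  Q = [1, 2] / [3] / [4] / [5]
  Insert 3 (step 6): P = [1, 3] / [5, 8] / [6] / [7];  Q = [1, 2] / [3, 6] / [4] / [5]
  Insert 2 (step 7): P = [1, 2] / [3, 8] / [5] / [6] / [7];  Q = [1, 2] / [3, 6] / [4] / [5] / [7]
  Insert 4 (step 8): P = [1, 2, 4] / [3, 8] / [5] / [6] / [7];  Q = [1, 2, 8] / [3, 6] / [4] / [5] / [7]
Final shape: (3, 2, 1, 1, 1).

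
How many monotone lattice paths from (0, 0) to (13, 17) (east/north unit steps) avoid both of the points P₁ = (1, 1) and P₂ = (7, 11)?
Number of paths = 44309748

Inclusion–exclusion. Total paths: C(30, 13) = 119759850. Through P₁: C(2, 1)·C(28, 12) = 60843510. Through P₂: C(18, 7)·C(12, 6) = 29405376. Since P₁ is strictly southwest of P₂, a monotone path through both must visit P₁ then P₂; paths through both = C(2, 1)·C(16, 6)·C(12, 6) = 14798784. Avoid both = 119759850 − 60843510 − 29405376 + 14798784 = 44309748.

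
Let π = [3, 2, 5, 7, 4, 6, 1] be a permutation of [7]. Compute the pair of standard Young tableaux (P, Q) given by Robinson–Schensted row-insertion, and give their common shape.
P = [1, 4, 6] / [2, 5, 7] / [3];  Q = [1, 3, 4] / [2, 5, 6] / [7];  common shape = (3, 3, 1)

Row-insert the values π_1, π_2, … into P one at a time, bumping the leftmost entry strictly greater than the inserted value down to the next row. The recording tableau Q records, in position (i, j), the step at which that cell was added to P.
  Insert 3 (step 1): P = [3];  Q = [1]
  Insert 2 (step 2): P = [2] / [3];  Q = [1] / [2]
  Insert 5 (step 3): P = [2, 5] / [3];  Q = [1, 3] / [2]
  Insert 7 (step 4): P = [2, 5, 7] / [3];  Q = [1, 3, 4] / [2]
  Insert 4 (step 5): P = [2, 4, 7] / [3, 5];  Q = [1, 3, 4] / [2, 5]
  Insert 6 (step 6): P = [2, 4, 6] / [3, 5, 7];  Q = [1, 3, 4] / [2, 5, 6]
  Insert 1 (step 7): P = [1, 4, 6] / [2, 5, 7] / [3];  Q = [1, 3, 4] / [2, 5, 6] / [7]
Final shape: (3, 3, 1).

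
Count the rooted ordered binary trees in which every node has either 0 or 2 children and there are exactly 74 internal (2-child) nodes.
C_74 = 311496878311103321137536291518809134027240

These full binary trees are counted by the Catalan number C_n = (1/(n + 1)) · C(2n, n). For n = 74: C_74 = (1/75) · C(148, 74) = 23362265873332749085315221863910685052043000/75 = 311496878311103321137536291518809134027240.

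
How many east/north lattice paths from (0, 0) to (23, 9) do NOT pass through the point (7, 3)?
Number of paths = 19095240

Total paths from (0, 0) to (23, 9): C(32, 23) = 28048800. Paths through (7, 3): (paths (0, 0) → (7, 3)) × (paths (7, 3) → (23, 9)) = C(10, 7) · C(22, 16) = 120 · 74613 = 8953560. Avoidance count = 28048800 − 8953560 = 19095240.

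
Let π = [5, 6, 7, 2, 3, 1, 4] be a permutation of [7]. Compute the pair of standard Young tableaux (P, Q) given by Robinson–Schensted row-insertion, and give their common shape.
P = [1, 3, 4] / [2, 6, 7] / [5];  Q = [1, 2, 3] / [4, 5, 7] / [6];  common shape = (3, 3, 1)

Row-insert the values π_1, π_2, … into P one at a time, bumping the leftmost entry strictly greater than the inserted value down to the next row. The recording tableau Q records, in position (i, j), the step at which that cell was added to P.
  Insert 5 (step 1): P = [5];  Q = [1]
  Insert 6 (step 2): P = [5, 6];  Q = [1, 2]
  Insert 7 (step 3): P = [5, 6, 7];  Q = [1, 2, 3]
  Insert 2 (step 4): P = [2, 6, 7] / [5];  Q = [1, 2, 3] / [4]
  Insert 3 (step 5): P = [2, 3, 7] / [5, 6];  Q = [1, 2, 3] / [4, 5]
  Insert 1 (step 6): P = [1, 3, 7] / [2, 6] / [5];  Q = [1, 2, 3] / [4, 5] / [6]
  Insert 4 (step 7): P = [1, 3, 4] / [2, 6, 7] / [5];  Q = [1, 2, 3] / [4, 5, 7] / [6]
Final shape: (3, 3, 1).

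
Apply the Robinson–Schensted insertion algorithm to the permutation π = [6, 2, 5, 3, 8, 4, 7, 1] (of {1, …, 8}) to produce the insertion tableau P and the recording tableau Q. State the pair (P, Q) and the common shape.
P = [1, 3, 4, 7] / [2, 8] / [5] / [6];  Q = [1, 3, 5, 7] / [2, 6] / [4] / [8];  common shape = (4, 2, 1, 1)

Row-insert the values π_1, π_2, … into P one at a time, bumping the leftmost entry strictly greater than the inserted value down to the next row. The recording tableau Q records, in position (i, j), the step at which that cell was added to P.
  Insert 6 (step 1): P = [6];  Q = [1]
  Insert 2 (step 2): P = [2] / [6];  Q = [1] / [2]
  Insert 5 (step 3): P = [2, 5] / [6];  Q = [1, 3] / [2]
  Insert 3 (step 4): P = [2, 3] / [5] / [6];  Q = [1, 3] / [2] / [4]
  Insert 8 (step 5): P = [2, 3, 8] / [5] / [6];  Q = [1, 3, 5] / [2] / [4]
  Insert 4 (step 6): P = [2, 3, 4] / [5, 8] / [6];  Q = [1, 3, 5] / [2, 6] / [4]
  Insert 7 (step 7): P = [2, 3, 4, 7] / [5, 8] / [6];  Q = [1, 3, 5, 7] / [2, 6] / [4]
  Insert 1 (step 8): P = [1, 3, 4, 7] / [2, 8] / [5] / [6];  Q = [1, 3, 5, 7] / [2, 6] / [4] / [8]
Final shape: (4, 2, 1, 1).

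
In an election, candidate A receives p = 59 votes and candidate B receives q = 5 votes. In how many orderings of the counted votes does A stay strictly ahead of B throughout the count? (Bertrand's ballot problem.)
Strict-lead orderings = 6433182

Total orderings of the 64 votes with 59 for A: C(64, 59) = 7624512. By the Bertrand ballot formula (Cycle Lemma / reflection principle), the number of orderings in which A is strictly ahead of B throughout is (p − q)/(p + q) · C(p + q, p) = (59 − 5)/(59 + 5) · 7624512 = 6433182.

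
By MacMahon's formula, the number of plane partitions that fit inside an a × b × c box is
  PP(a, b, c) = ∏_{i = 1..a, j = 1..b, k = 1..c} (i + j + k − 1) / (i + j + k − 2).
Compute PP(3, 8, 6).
PP(3, 8, 6) = 614083470

Evaluate the triple product over i = 1..3, j = 1..8, k = 1..6. The factors are (2/1) · (3/2) · (4/3) · (5/4) · (6/5) · (7/6) · (3/2) · (4/3) · … (144 factors total). The numerators and denominators telescope so the product is an integer; carrying out the multiplication exactly gives PP(3, 8, 6) = 614083470.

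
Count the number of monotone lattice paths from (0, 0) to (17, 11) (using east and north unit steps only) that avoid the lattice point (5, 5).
Number of paths = 16796052

Total paths from (0, 0) to (17, 11): C(28, 17) = 21474180. Paths through (5, 5): (paths (0, 0) → (5, 5)) × (paths (5, 5) → (17, 11)) = C(10, 5) · C(18, 12) = 252 · 18564 = 4678128. Avoidance count = 21474180 − 4678128 = 16796052.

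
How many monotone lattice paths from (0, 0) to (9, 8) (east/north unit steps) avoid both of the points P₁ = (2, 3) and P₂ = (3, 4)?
Number of paths = 13240

Inclusion–exclusion. Total paths: C(17, 9) = 24310. Through P₁: C(5, 2)·C(12, 7) = 7920. Through P₂: C(7, 3)·C(10, 6) = 7350. Since P₁ is strictly southwest of P₂, a monotone path through both must visit P₁ then P₂; paths through both = C(5, 2)·C(2, 1)·C(10, 6) = 4200. Avoid both = 24310 − 7920 − 7350 + 4200 = 13240.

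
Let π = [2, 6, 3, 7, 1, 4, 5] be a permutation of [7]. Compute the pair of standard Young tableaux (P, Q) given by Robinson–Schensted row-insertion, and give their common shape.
P = [1, 3, 4, 5] / [2, 7] / [6];  Q = [1, 2, 4, 7] / [3, 6] / [5];  common shape = (4, 2, 1)

Row-insert the values π_1, π_2, … into P one at a time, bumping the leftmost entry strictly greater than the inserted value down to the next row. The recording tableau Q records, in position (i, j), the step at which that cell was added to P.
  Insert 2 (step 1): P = [2];  Q = [1]
  Insert 6 (step 2): P = [2, 6];  Q = [1, 2]
  Insert 3 (step 3): P = [2, 3] / [6];  Q = [1, 2] / [3]
  Insert 7 (step 4): P = [2, 3, 7] / [6];  Q = [1, 2, 4] / [3]
  Insert 1 (step 5): P = [1, 3, 7] / [2] / [6];  Q = [1, 2, 4] / [3] / [5]
  Insert 4 (step 6): P = [1, 3, 4] / [2, 7] / [6];  Q = [1, 2, 4] / [3, 6] / [5]
  Insert 5 (step 7): P = [1, 3, 4, 5] / [2, 7] / [6];  Q = [1, 2, 4, 7] / [3, 6] / [5]
Final shape: (4, 2, 1).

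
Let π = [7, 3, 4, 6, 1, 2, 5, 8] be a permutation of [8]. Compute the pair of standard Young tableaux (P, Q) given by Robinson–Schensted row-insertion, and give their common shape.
P = [1, 2, 5, 8] / [3, 4, 6] / [7];  Q = [1, 3, 4, 8] / [2, 6, 7] / [5];  common shape = (4, 3, 1)

Row-insert the values π_1, π_2, … into P one at a time, bumping the leftmost entry strictly greater than the inserted value down to the next row. The recording tableau Q records, in position (i, j), the step at which that cell was added to P.
  Insert 7 (step 1): P = [7];  Q = [1]
  Insert 3 (step 2): P = [3] / [7];  Q = [1] / [2]
  Insert 4 (step 3): P = [3, 4] / [7];  Q = [1, 3] / [2]
  Insert 6 (step 4): P = [3, 4, 6] / [7];  Q = [1, 3, 4] / [2]
  Insert 1 (step 5): P = [1, 4, 6] / [3] / [7];  Q = [1, 3, 4] / [2] / [5]
  Insert 2 (step 6): P = [1, 2, 6] / [3, 4] / [7];  Q = [1, 3, 4] / [2, 6] / [5]
  Insert 5 (step 7): P = [1, 2, 5] / [3, 4, 6] / [7];  Q = [1, 3, 4] / [2, 6, 7] / [5]
  Insert 8 (step 8): P = [1, 2, 5, 8] / [3, 4, 6] / [7];  Q = [1, 3, 4, 8] / [2, 6, 7] / [5]
Final shape: (4, 3, 1).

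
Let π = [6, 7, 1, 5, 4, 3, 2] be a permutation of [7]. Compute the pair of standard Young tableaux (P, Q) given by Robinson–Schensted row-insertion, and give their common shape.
P = [1, 2] / [3, 7] / [4] / [5] / [6];  Q = [1, 2] / [3, 4] / [5] / [6] / [7];  common shape = (2, 2, 1, 1, 1)

Row-insert the values π_1, π_2, … into P one at a time, bumping the leftmost entry strictly greater than the inserted value down to the next row. The recording tableau Q records, in position (i, j), the step at which that cell was added to P.
  Insert 6 (step 1): P = [6];  Q = [1]
  Insert 7 (step 2): P = [6, 7];  Q = [1, 2]
  Insert 1 (step 3): P = [1, 7] / [6];  Q = [1, 2] / [3]
  Insert 5 (step 4): P = [1, 5] / [6, 7];  Q = [1, 2] / [3, 4]
  Insert 4 (step 5): P = [1, 4] / [5, 7] / [6];  Q = [1, 2] / [3, 4] / [5]
  Insert 3 (step 6): P = [1, 3] / [4, 7] / [5] / [6];  Q = [1, 2] / [3, 4] / [5] / [6]
  Insert 2 (step 7): P = [1, 2] / [3, 7] / [4] / [5] / [6];  Q = [1, 2] / [3, 4] / [5] / [6] / [7]
Final shape: (2, 2, 1, 1, 1).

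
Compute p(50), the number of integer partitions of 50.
p(50) = 204226

Compute p(n) via the recurrence p(n, m) = p(n, m−1) + p(n−m, m), where p(n, m) counts partitions of n with all parts ≤ m and p(n) = p(n, n). The base cases are p(0, m) = 1 and p(n, 0) = 0 for n > 0. Filling the table yields p(50) = 204226. (Euler's pentagonal recurrence is an alternative.)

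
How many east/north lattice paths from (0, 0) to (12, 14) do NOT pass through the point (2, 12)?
Number of paths = 9651694

Total paths from (0, 0) to (12, 14): C(26, 12) = 9657700. Paths through (2, 12): (paths (0, 0) → (2, 12)) × (paths (2, 12) → (12, 14)) = C(14, 2) · C(12, 10) = 91 · 66 = 6006. Avoidance count = 9657700 − 6006 = 9651694.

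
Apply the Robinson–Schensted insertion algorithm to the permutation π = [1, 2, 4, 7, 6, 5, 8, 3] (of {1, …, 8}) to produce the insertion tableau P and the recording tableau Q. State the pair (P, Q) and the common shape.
P = [1, 2, 3, 5, 8] / [4] / [6] / [7];  Q = [1, 2, 3, 4, 7] / [5] / [6] / [8];  common shape = (5, 1, 1, 1)

Row-insert the values π_1, π_2, … into P one at a time, bumping the leftmost entry strictly greater than the inserted value down to the next row. The recording tableau Q records, in position (i, j), the step at which that cell was added to P.
  Insert 1 (step 1): P = [1];  Q = [1]
  Insert 2 (step 2): P = [1, 2];  Q = [1, 2]
  Insert 4 (step 3): P = [1, 2, 4];  Q = [1, 2, 3]
  Insert 7 (step 4): P = [1, 2, 4, 7];  Q = [1, 2, 3, 4]
  Insert 6 (step 5): P = [1, 2, 4, 6] / [7];  Q = [1, 2, 3, 4] / [5]
  Insert 5 (step 6): P = [1, 2, 4, 5] / [6] / [7];  Q = [1, 2, 3, 4] / [5] / [6]
  Insert 8 (step 7): P = [1, 2, 4, 5, 8] / [6] / [7];  Q = [1, 2, 3, 4, 7] / [5] / [6]
  Insert 3 (step 8): P = [1, 2, 3, 5, 8] / [4] / [6] / [7];  Q = [1, 2, 3, 4, 7] / [5] / [6] / [8]
Final shape: (5, 1, 1, 1).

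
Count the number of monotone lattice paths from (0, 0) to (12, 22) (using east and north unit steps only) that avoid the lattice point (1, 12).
Number of paths = 543768732

Total paths from (0, 0) to (12, 22): C(34, 12) = 548354040. Paths through (1, 12): (paths (0, 0) → (1, 12)) × (paths (1, 12) → (12, 22)) = C(13, 1) · C(21, 11) = 13 · 352716 = 4585308. Avoidance count = 548354040 − 4585308 = 543768732.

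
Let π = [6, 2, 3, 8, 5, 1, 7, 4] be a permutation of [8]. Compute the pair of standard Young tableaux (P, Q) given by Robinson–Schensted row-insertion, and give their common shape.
P = [1, 3, 4, 7] / [2, 5] / [6, 8];  Q = [1, 3, 4, 7] / [2, 5] / [6, 8];  common shape = (4, 2, 2)

Row-insert the values π_1, π_2, … into P one at a time, bumping the leftmost entry strictly greater than the inserted value down to the next row. The recording tableau Q records, in position (i, j), the step at which that cell was added to P.
  Insert 6 (step 1): P = [6];  Q = [1]
  Insert 2 (step 2): P = [2] / [6];  Q = [1] / [2]
  Insert 3 (step 3): P = [2, 3] / [6];  Q = [1, 3] / [2]
  Insert 8 (step 4): P = [2, 3, 8] / [6];  Q = [1, 3, 4] / [2]
  Insert 5 (step 5): P = [2, 3, 5] / [6, 8];  Q = [1, 3, 4] / [2, 5]
  Insert 1 (step 6): P = [1, 3, 5] / [2, 8] / [6];  Q = [1, 3, 4] / [2, 5] / [6]
  Insert 7 (step 7): P = [1, 3, 5, 7] / [2, 8] / [6];  Q = [1, 3, 4, 7] / [2, 5] / [6]
  Insert 4 (step 8): P = [1, 3, 4, 7] / [2, 5] / [6, 8];  Q = [1, 3, 4, 7] / [2, 5] / [6, 8]
Final shape: (4, 2, 2).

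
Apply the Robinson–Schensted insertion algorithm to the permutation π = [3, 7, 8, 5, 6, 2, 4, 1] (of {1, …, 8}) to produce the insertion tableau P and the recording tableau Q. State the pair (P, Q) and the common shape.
P = [1, 4, 6] / [2, 5] / [3, 8] / [7];  Q = [1, 2, 3] / [4, 5] / [6, 7] / [8];  common shape = (3, 2, 2, 1)

Row-insert the values π_1, π_2, … into P one at a time, bumping the leftmost entry strictly greater than the inserted value down to the next row. The recording tableau Q records, in position (i, j), the step at which that cell was added to P.
  Insert 3 (step 1): P = [3];  Q = [1]
  Insert 7 (step 2): P = [3, 7];  Q = [1, 2]
  Insert 8 (step 3): P = [3, 7, 8];  Q = [1, 2, 3]
  Insert 5 (step 4): P = [3, 5, 8] / [7];  Q = [1, 2, 3] / [4]
  Insert 6 (step 5): P = [3, 5, 6] / [7, 8];  Q = [1, 2, 3] / [4, 5]
  Insert 2 (step 6): P = [2, 5, 6] / [3, 8] / [7];  Q = [1, 2, 3] / [4, 5] / [6]
  Insert 4 (step 7): P = [2, 4, 6] / [3, 5] / [7, 8];  Q = [1, 2, 3] / [4, 5] / [6, 7]
  Insert 1 (step 8): P = [1, 4, 6] / [2, 5] / [3, 8] / [7];  Q = [1, 2, 3] / [4, 5] / [6, 7] / [8]
Final shape: (3, 2, 2, 1).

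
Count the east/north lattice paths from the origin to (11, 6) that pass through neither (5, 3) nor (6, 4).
Number of paths = 5614

Inclusion–exclusion. Total paths: C(17, 11) = 12376. Through P₁: C(8, 5)·C(9, 6) = 4704. Through P₂: C(10, 6)·C(7, 5) = 4410. Since P₁ is strictly southwest of P₂, a monotone path through both must visit P₁ then P₂; paths through both = C(8, 5)·C(2, 1)·C(7, 5) = 2352. Avoid both = 12376 − 4704 − 4410 + 2352 = 5614.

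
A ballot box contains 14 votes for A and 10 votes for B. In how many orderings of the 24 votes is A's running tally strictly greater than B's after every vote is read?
Strict-lead orderings = 326876

Total orderings of the 24 votes with 14 for A: C(24, 14) = 1961256. By the Bertrand ballot formula (Cycle Lemma / reflection principle), the number of orderings in which A is strictly ahead of B throughout is (p − q)/(p + q) · C(p + q, p) = (14 − 10)/(14 + 10) · 1961256 = 326876.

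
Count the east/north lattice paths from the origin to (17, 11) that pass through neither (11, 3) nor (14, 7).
Number of paths = 16757188

Inclusion–exclusion. Total paths: C(28, 17) = 21474180. Through P₁: C(14, 11)·C(14, 6) = 1093092. Through P₂: C(21, 14)·C(7, 3) = 4069800. Since P₁ is strictly southwest of P₂, a monotone path through both must visit P₁ then P₂; paths through both = C(14, 11)·C(7, 3)·C(7, 3) = 445900. Avoid both = 21474180 − 1093092 − 4069800 + 445900 = 16757188.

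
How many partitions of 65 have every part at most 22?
p(65, parts ≤ 22) = 1703038

Use the recurrence p(n, m) = p(n, m−1) + p(n−m, m): either the largest part is < m (count p(n, m−1)) or the largest part is exactly m (remove one copy of m, count p(n−m, m)). With p(0, ·) = 1 this gives p(65, parts ≤ 22) = 1703038. (By conjugating Young diagrams, this also counts partitions of 65 into at most 22 parts.)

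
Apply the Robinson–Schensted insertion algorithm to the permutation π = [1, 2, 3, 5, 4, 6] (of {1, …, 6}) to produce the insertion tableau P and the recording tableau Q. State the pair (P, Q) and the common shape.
P = [1, 2, 3, 4, 6] / [5];  Q = [1, 2, 3, 4, 6] / [5];  common shape = (5, 1)

Row-insert the values π_1, π_2, … into P one at a time, bumping the leftmost entry strictly greater than the inserted value down to the next row. The recording tableau Q records, in position (i, j), the step at which that cell was added to P.
  Insert 1 (step 1): P = [1];  Q = [1]
  Insert 2 (step 2): P = [1, 2];  Q = [1, 2]
  Insert 3 (step 3): P = [1, 2, 3];  Q = [1, 2, 3]
  Insert 5 (step 4): P = [1, 2, 3, 5];  Q = [1, 2, 3, 4]
  Insert 4 (step 5): P = [1, 2, 3, 4] / [5];  Q = [1, 2, 3, 4] / [5]
  Insert 6 (step 6): P = [1, 2, 3, 4, 6] / [5];  Q = [1, 2, 3, 4, 6] / [5]
Final shape: (5, 1).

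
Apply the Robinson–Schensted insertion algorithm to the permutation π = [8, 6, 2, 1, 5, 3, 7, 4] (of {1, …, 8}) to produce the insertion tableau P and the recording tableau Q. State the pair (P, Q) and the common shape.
P = [1, 3, 4] / [2, 5, 7] / [6] / [8];  Q = [1, 5, 7] / [2, 6, 8] / [3] / [4];  common shape = (3, 3, 1, 1)

Row-insert the values π_1, π_2, … into P one at a time, bumping the leftmost entry strictly greater than the inserted value down to the next row. The recording tableau Q records, in position (i, j), the step at which that cell was added to P.
  Insert 8 (step 1): P = [8];  Q = [1]
  Insert 6 (step 2): P = [6] / [8];  Q = [1] / [2]
  Insert 2 (step 3): P = [2] / [6] / [8];  Q = [1] / [2] / [3]
  Insert 1 (step 4): P = [1] / [2] / [6] / [8];  Q = [1] / [2] / [3] / [4]
  Insert 5 (step 5): P = [1, 5] / [2] / [6] / [8];  Q = [1, 5] / [2] / [3] / [4]
  Insert 3 (step 6): P = [1, 3] / [2, 5] / [6] / [8];  Q = [1, 5] / [2, 6] / [3] / [4]
  Insert 7 (step 7): P = [1, 3, 7] / [2, 5] / [6] / [8];  Q = [1, 5, 7] / [2, 6] / [3] / [4]
  Insert 4 (step 8): P = [1, 3, 4] / [2, 5, 7] / [6] / [8];  Q = [1, 5, 7] / [2, 6, 8] / [3] / [4]
Final shape: (3, 3, 1, 1).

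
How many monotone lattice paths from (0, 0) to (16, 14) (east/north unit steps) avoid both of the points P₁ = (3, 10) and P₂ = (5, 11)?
Number of paths = 143464355

Inclusion–exclusion. Total paths: C(30, 16) = 145422675. Through P₁: C(13, 3)·C(17, 13) = 680680. Through P₂: C(16, 5)·C(14, 11) = 1589952. Since P₁ is strictly southwest of P₂, a monotone path through both must visit P₁ then P₂; paths through both = C(13, 3)·C(3, 2)·C(14, 11) = 312312. Avoid both = 145422675 − 680680 − 1589952 + 312312 = 143464355.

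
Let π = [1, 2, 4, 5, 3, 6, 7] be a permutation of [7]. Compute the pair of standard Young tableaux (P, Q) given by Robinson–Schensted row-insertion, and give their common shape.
P = [1, 2, 3, 5, 6, 7] / [4];  Q = [1, 2, 3, 4, 6, 7] / [5];  common shape = (6, 1)

Row-insert the values π_1, π_2, … into P one at a time, bumping the leftmost entry strictly greater than the inserted value down to the next row. The recording tableau Q records, in position (i, j), the step at which that cell was added to P.
  Insert 1 (step 1): P = [1];  Q = [1]
  Insert 2 (step 2): P = [1, 2];  Q = [1, 2]
  Insert 4 (step 3): P = [1, 2, 4];  Q = [1, 2, 3]
  Insert 5 (step 4): P = [1, 2, 4, 5];  Q = [1, 2, 3, 4]
  Insert 3 (step 5): P = [1, 2, 3, 5] / [4];  Q = [1, 2, 3, 4] / [5]
  Insert 6 (step 6): P = [1, 2, 3, 5, 6] / [4];  Q = [1, 2, 3, 4, 6] / [5]
  Insert 7 (step 7): P = [1, 2, 3, 5, 6, 7] / [4];  Q = [1, 2, 3, 4, 6, 7] / [5]
Final shape: (6, 1).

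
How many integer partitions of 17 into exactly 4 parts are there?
p(17, 4 parts) = 39

Partitions of n into exactly k parts are in bijection with partitions of n − k into at most k parts (subtract 1 from each part). So p(17, exactly 4) = p(13, parts ≤ 4). Computing via the recurrence p(m, j) = p(m, j−1) + p(m−j, j) gives 39.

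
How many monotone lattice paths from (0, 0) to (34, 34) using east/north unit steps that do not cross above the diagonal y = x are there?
C_34 = 812944042149730764

These NE paths below the diagonal are counted by the Catalan number C_n = (1/(n + 1)) · C(2n, n). For n = 34: C_34 = (1/35) · C(68, 34) = 28453041475240576740/35 = 812944042149730764.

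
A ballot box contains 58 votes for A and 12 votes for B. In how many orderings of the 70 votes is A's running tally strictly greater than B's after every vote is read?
Strict-lead orderings = 6991273238456

Total orderings of the 70 votes with 58 for A: C(70, 58) = 10638894058520. By the Bertrand ballot formula (Cycle Lemma / reflection principle), the number of orderings in which A is strictly ahead of B throughout is (p − q)/(p + q) · C(p + q, p) = (58 − 12)/(58 + 12) · 10638894058520 = 6991273238456.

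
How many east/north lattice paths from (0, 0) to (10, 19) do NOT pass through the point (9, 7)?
Number of paths = 19881290

Total paths from (0, 0) to (10, 19): C(29, 10) = 20030010. Paths through (9, 7): (paths (0, 0) → (9, 7)) × (paths (9, 7) → (10, 19)) = C(16, 9) · C(13, 1) = 11440 · 13 = 148720. Avoidance count = 20030010 − 148720 = 19881290.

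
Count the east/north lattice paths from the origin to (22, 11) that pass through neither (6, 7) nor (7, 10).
Number of paths = 185021356

Inclusion–exclusion. Total paths: C(33, 22) = 193536720. Through P₁: C(13, 6)·C(20, 16) = 8314020. Through P₂: C(17, 7)·C(16, 15) = 311168. Since P₁ is strictly southwest of P₂, a monotone path through both must visit P₁ then P₂; paths through both = C(13, 6)·C(4, 1)·C(16, 15) = 109824. Avoid both = 193536720 − 8314020 − 311168 + 109824 = 185021356.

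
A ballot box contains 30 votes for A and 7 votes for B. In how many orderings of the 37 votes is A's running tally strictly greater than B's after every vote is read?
Strict-lead orderings = 6399888

Total orderings of the 37 votes with 30 for A: C(37, 30) = 10295472. By the Bertrand ballot formula (Cycle Lemma / reflection principle), the number of orderings in which A is strictly ahead of B throughout is (p − q)/(p + q) · C(p + q, p) = (30 − 7)/(30 + 7) · 10295472 = 6399888.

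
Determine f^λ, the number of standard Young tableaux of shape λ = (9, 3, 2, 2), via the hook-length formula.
# SYT of shape (9, 3, 2, 2) = 114660

Hook-length formula: f^λ = n! / Π hook(c), product over all cells c of the Young diagram. For λ = (9, 3, 2, 2), n = 16 boxes. Hook lengths by row (left-to-right, top-to-bottom): [12, 11, 8, 6, 5, 4, 3, 2, 1]; [5, 4, 1]; [3, 2]; [2, 1]. Product of hooks = 182476800. So f^λ = 16! / 182476800 = 20922789888000 / 182476800 = 114660.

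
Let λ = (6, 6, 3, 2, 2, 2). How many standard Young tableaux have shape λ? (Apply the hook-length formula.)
# SYT of shape (6, 6, 3, 2, 2, 2) = 276529344

Hook-length formula: f^λ = n! / Π hook(c), product over all cells c of the Young diagram. For λ = (6, 6, 3, 2, 2, 2), n = 21 boxes. Hook lengths by row (left-to-right, top-to-bottom): [11, 10, 6, 4, 3, 2]; [10, 9, 5, 3, 2, 1]; [6, 5, 1]; [4, 3]; [3, 2]; [2, 1]. Product of hooks = 184757760000. So f^λ = 21! / 184757760000 = 51090942171709440000 / 184757760000 = 276529344.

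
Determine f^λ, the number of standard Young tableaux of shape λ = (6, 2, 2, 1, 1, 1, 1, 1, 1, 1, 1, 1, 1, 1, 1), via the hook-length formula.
# SYT of shape (6, 2, 2, 1, 1, 1, 1, 1, 1, 1, 1, 1, 1, 1, 1) = 1662804

Hook-length formula: f^λ = n! / Π hook(c), product over all cells c of the Young diagram. For λ = (6, 2, 2, 1, 1, 1, 1, 1, 1, 1, 1, 1, 1, 1, 1), n = 22 boxes. Hook lengths by row (left-to-right, top-to-bottom): [20, 7, 4, 3, 2, 1]; [15, 2]; [14, 1]; [12]; [11]; [10]; [9]; [8]; [7]; [6]; [5]; [4]; [3]; [2]; [1]. Product of hooks = 675967057920000. So f^λ = 22! / 675967057920000 = 1124000727777607680000 / 675967057920000 = 1662804.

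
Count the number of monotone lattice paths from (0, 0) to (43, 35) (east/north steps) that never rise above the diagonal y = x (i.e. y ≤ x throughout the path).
Number of paths = 3710403645287770668510

By the reflection principle (André's argument), the number of monotone paths to (43, 35) with n ≤ m that never go above y = x is C(78, 43) − C(78, 44) = 18139751154740212157160 − 14429347509452441488650 = 3710403645287770668510.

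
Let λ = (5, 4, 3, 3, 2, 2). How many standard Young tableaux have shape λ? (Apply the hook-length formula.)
# SYT of shape (5, 4, 3, 3, 2, 2) = 23279256

Hook-length formula: f^λ = n! / Π hook(c), product over all cells c of the Young diagram. For λ = (5, 4, 3, 3, 2, 2), n = 19 boxes. Hook lengths by row (left-to-right, top-to-bottom): [10, 9, 6, 3, 1]; [8, 7, 4, 1]; [6, 5, 2]; [5, 4, 1]; [3, 2]; [2, 1]. Product of hooks = 5225472000. So f^λ = 19! / 5225472000 = 121645100408832000 / 5225472000 = 23279256.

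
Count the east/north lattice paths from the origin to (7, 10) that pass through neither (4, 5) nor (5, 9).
Number of paths = 8276

Inclusion–exclusion. Total paths: C(17, 7) = 19448. Through P₁: C(9, 4)·C(8, 3) = 7056. Through P₂: C(14, 5)·C(3, 2) = 6006. Since P₁ is strictly southwest of P₂, a monotone path through both must visit P₁ then P₂; paths through both = C(9, 4)·C(5, 1)·C(3, 2) = 1890. Avoid both = 19448 − 7056 − 6006 + 1890 = 8276.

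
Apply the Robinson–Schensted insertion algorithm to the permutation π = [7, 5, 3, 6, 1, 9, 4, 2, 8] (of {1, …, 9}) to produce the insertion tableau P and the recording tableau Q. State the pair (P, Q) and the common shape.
P = [1, 2, 8] / [3, 4, 9] / [5, 6] / [7];  Q = [1, 4, 6] / [2, 7, 9] / [3, 8] / [5];  common shape = (3, 3, 2, 1)

Row-insert the values π_1, π_2, … into P one at a time, bumping the leftmost entry strictly greater than the inserted value down to the next row. The recording tableau Q records, in position (i, j), the step at which that cell was added to P.
  Insert 7 (step 1): P = [7];  Q = [1]
  Insert 5 (step 2): P = [5] / [7];  Q = [1] / [2]
  Insert 3 (step 3): P = [3] / [5] / [7];  Q = [1] / [2] / [3]
  Insert 6 (step 4): P = [3, 6] / [5] / [7];  Q = [1, 4] / [2] / [3]
  Insert 1 (step 5): P = [1, 6] / [3] / [5] / [7];  Q = [1, 4] / [2] / [3] / [5]
  Insert 9 (step 6): P = [1, 6, 9] / [3] / [5] / [7];  Q = [1, 4, 6] / [2] / [3] / [5]
  Insert 4 (step 7): P = [1, 4, 9] / [3, 6] / [5] / [7];  Q = [1, 4, 6] / [2, 7] / [3] / [5]
  Insert 2 (step 8): P = [1, 2, 9] / [3, 4] / [5, 6] / [7];  Q = [1, 4, 6] / [2, 7] / [3, 8] / [5]
  Insert 8 (step 9): P = [1, 2, 8] / [3, 4, 9] / [5, 6] / [7];  Q = [1, 4, 6] / [2, 7, 9] / [3, 8] / [5]
Final shape: (3, 3, 2, 1).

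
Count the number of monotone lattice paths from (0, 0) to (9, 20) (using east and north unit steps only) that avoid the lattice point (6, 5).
Number of paths = 9638013

Total paths from (0, 0) to (9, 20): C(29, 9) = 10015005. Paths through (6, 5): (paths (0, 0) → (6, 5)) × (paths (6, 5) → (9, 20)) = C(11, 6) · C(18, 3) = 462 · 816 = 376992. Avoidance count = 10015005 − 376992 = 9638013.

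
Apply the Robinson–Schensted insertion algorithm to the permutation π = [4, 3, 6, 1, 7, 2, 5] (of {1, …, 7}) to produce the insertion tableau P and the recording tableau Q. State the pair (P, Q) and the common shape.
P = [1, 2, 5] / [3, 6, 7] / [4];  Q = [1, 3, 5] / [2, 6, 7] / [4];  common shape = (3, 3, 1)

Row-insert the values π_1, π_2, … into P one at a time, bumping the leftmost entry strictly greater than the inserted value down to the next row. The recording tableau Q records, in position (i, j), the step at which that cell was added to P.
  Insert 4 (step 1): P = [4];  Q = [1]
  Insert 3 (step 2): P = [3] / [4];  Q = [1] / [2]
  Insert 6 (step 3): P = [3, 6] / [4];  Q = [1, 3] / [2]
  Insert 1 (step 4): P = [1, 6] / [3] / [4];  Q = [1, 3] / [2] / [4]
  Insert 7 (step 5): P = [1, 6, 7] / [3] / [4];  Q = [1, 3, 5] / [2] / [4]
  Insert 2 (step 6): P = [1, 2, 7] / [3, 6] / [4];  Q = [1, 3, 5] / [2, 6] / [4]
  Insert 5 (step 7): P = [1, 2, 5] / [3, 6, 7] / [4];  Q = [1, 3, 5] / [2, 6, 7] / [4]
Final shape: (3, 3, 1).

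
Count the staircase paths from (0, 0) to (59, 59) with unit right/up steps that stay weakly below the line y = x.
C_59 = 405944995127576985730643443367112

These NE paths below the diagonal are counted by the Catalan number C_n = (1/(n + 1)) · C(2n, n). For n = 59: C_59 = (1/60) · C(118, 59) = 24356699707654619143838606602026720/60 = 405944995127576985730643443367112.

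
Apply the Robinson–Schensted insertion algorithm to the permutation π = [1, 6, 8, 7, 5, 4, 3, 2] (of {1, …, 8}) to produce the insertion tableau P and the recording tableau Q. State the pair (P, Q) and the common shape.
P = [1, 2, 7] / [3] / [4] / [5] / [6] / [8];  Q = [1, 2, 3] / [4] / [5] / [6] / [7] / [8];  common shape = (3, 1, 1, 1, 1, 1)

Row-insert the values π_1, π_2, … into P one at a time, bumping the leftmost entry strictly greater than the inserted value down to the next row. The recording tableau Q records, in position (i, j), the step at which that cell was added to P.
  Insert 1 (step 1): P = [1];  Q = [1]
  Insert 6 (step 2): P = [1, 6];  Q = [1, 2]
  Insert 8 (step 3): P = [1, 6, 8];  Q = [1, 2, 3]
  Insert 7 (step 4): P = [1, 6, 7] / [8];  Q = [1, 2, 3] / [4]
  Insert 5 (step 5): P = [1, 5, 7] / [6] / [8];  Q = [1, 2, 3] / [4] / [5]
  Insert 4 (step 6): P = [1, 4, 7] / [5] / [6] / [8];  Q = [1, 2, 3] / [4] / [5] / [6]
  Insert 3 (step 7): P = [1, 3, 7] / [4] / [5] / [6] / [8];  Q = [1, 2, 3] / [4] / [5] / [6] / [7]
  Insert 2 (step 8): P = [1, 2, 7] / [3] / [4] / [5] / [6] / [8];  Q = [1, 2, 3] / [4] / [5] / [6] / [7] / [8]
Final shape: (3, 1, 1, 1, 1, 1).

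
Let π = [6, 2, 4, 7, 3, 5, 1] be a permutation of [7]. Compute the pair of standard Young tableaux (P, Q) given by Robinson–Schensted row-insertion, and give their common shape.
P = [1, 3, 5] / [2, 7] / [4] / [6];  Q = [1, 3, 4] / [2, 6] / [5] / [7];  common shape = (3, 2, 1, 1)

Row-insert the values π_1, π_2, … into P one at a time, bumping the leftmost entry strictly greater than the inserted value down to the next row. The recording tableau Q records, in position (i, j), the step at which that cell was added to P.
  Insert 6 (step 1): P = [6];  Q = [1]
  Insert 2 (step 2): P = [2] / [6];  Q = [1] / [2]
  Insert 4 (step 3): P = [2, 4] / [6];  Q = [1, 3] / [2]
  Insert 7 (step 4): P = [2, 4, 7] / [6];  Q = [1, 3, 4] / [2]
  Insert 3 (step 5): P = [2, 3, 7] / [4] / [6];  Q = [1, 3, 4] / [2] / [5]
  Insert 5 (step 6): P = [2, 3, 5] / [4, 7] / [6];  Q = [1, 3, 4] / [2, 6] / [5]
  Insert 1 (step 7): P = [1, 3, 5] / [2, 7] / [4] / [6];  Q = [1, 3, 4] / [2, 6] / [5] / [7]
Final shape: (3, 2, 1, 1).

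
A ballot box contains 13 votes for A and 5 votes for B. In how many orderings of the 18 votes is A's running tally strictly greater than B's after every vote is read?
Strict-lead orderings = 3808

Total orderings of the 18 votes with 13 for A: C(18, 13) = 8568. By the Bertrand ballot formula (Cycle Lemma / reflection principle), the number of orderings in which A is strictly ahead of B throughout is (p − q)/(p + q) · C(p + q, p) = (13 − 5)/(13 + 5) · 8568 = 3808.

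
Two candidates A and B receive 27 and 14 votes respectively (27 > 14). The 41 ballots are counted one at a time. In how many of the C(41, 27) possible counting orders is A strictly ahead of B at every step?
Strict-lead orderings = 11173706960

Total orderings of the 41 votes with 27 for A: C(41, 27) = 35240152720. By the Bertrand ballot formula (Cycle Lemma / reflection principle), the number of orderings in which A is strictly ahead of B throughout is (p − q)/(p + q) · C(p + q, p) = (27 − 14)/(27 + 14) · 35240152720 = 11173706960.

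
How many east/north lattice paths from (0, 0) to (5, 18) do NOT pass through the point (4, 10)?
Number of paths = 24640

Total paths from (0, 0) to (5, 18): C(23, 5) = 33649. Paths through (4, 10): (paths (0, 0) → (4, 10)) × (paths (4, 10) → (5, 18)) = C(14, 4) · C(9, 1) = 1001 · 9 = 9009. Avoidance count = 33649 − 9009 = 24640.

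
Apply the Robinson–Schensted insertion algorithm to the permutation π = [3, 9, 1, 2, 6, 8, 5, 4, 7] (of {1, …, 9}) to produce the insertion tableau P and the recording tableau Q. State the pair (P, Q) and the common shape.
P = [1, 2, 4, 7] / [3, 5, 8] / [6] / [9];  Q = [1, 2, 5, 6] / [3, 4, 9] / [7] / [8];  common shape = (4, 3, 1, 1)

Row-insert the values π_1, π_2, … into P one at a time, bumping the leftmost entry strictly greater than the inserted value down to the next row. The recording tableau Q records, in position (i, j), the step at which that cell was added to P.
  Insert 3 (step 1): P = [3];  Q = [1]
  Insert 9 (step 2): P = [3, 9];  Q = [1, 2]
  Insert 1 (step 3): P = [1, 9] / [3];  Q = [1, 2] / [3]
  Insert 2 (step 4): P = [1, 2] / [3, 9];  Q = [1, 2] / [3, 4]
  Insert 6 (step 5): P = [1, 2, 6] / [3, 9];  Q = [1, 2, 5] / [3, 4]
  Insert 8 (step 6): P = [1, 2, 6, 8] / [3, 9];  Q = [1, 2, 5, 6] / [3, 4]
  Insert 5 (step 7): P = [1, 2, 5, 8] / [3, 6] / [9];  Q = [1, 2, 5, 6] / [3, 4] / [7]
  Insert 4 (step 8): P = [1, 2, 4, 8] / [3, 5] / [6] / [9];  Q = [1, 2, 5, 6] / [3, 4] / [7] / [8]
  Insert 7 (step 9): P = [1, 2, 4, 7] / [3, 5, 8] / [6] / [9];  Q = [1, 2, 5, 6] / [3, 4, 9] / [7] / [8]
Final shape: (4, 3, 1, 1).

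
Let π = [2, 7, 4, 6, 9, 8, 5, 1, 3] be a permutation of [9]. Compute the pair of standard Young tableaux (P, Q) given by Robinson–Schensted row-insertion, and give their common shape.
P = [1, 3, 5, 8] / [2, 4] / [6, 9] / [7];  Q = [1, 2, 4, 5] / [3, 6] / [7, 9] / [8];  common shape = (4, 2, 2, 1)

Row-insert the values π_1, π_2, … into P one at a time, bumping the leftmost entry strictly greater than the inserted value down to the next row. The recording tableau Q records, in position (i, j), the step at which that cell was added to P.
  Insert 2 (step 1): P = [2];  Q = [1]
  Insert 7 (step 2): P = [2, 7];  Q = [1, 2]
  Insert 4 (step 3): P = [2, 4] / [7];  Q = [1, 2] / [3]
  Insert 6 (step 4): P = [2, 4, 6] / [7];  Q = [1, 2, 4] / [3]
  Insert 9 (step 5): P = [2, 4, 6, 9] / [7];  Q = [1, 2, 4, 5] / [3]
  Insert 8 (step 6): P = [2, 4, 6, 8] / [7, 9];  Q = [1, 2, 4, 5] / [3, 6]
  Insert 5 (step 7): P = [2, 4, 5, 8] / [6, 9] / [7];  Q = [1, 2, 4, 5] / [3, 6] / [7]
  Insert 1 (step 8): P = [1, 4, 5, 8] / [2, 9] / [6] / [7];  Q = [1, 2, 4, 5] / [3, 6] / [7] / [8]
  Insert 3 (step 9): P = [1, 3, 5, 8] / [2, 4] / [6, 9] / [7];  Q = [1, 2, 4, 5] / [3, 6] / [7, 9] / [8]
Final shape: (4, 2, 2, 1).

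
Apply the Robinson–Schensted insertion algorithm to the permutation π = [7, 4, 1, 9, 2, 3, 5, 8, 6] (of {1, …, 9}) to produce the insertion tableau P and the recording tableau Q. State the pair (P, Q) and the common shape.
P = [1, 2, 3, 5, 6] / [4, 8] / [7, 9];  Q = [1, 4, 6, 7, 8] / [2, 5] / [3, 9];  common shape = (5, 2, 2)

Row-insert the values π_1, π_2, … into P one at a time, bumping the leftmost entry strictly greater than the inserted value down to the next row. The recording tableau Q records, in position (i, j), the step at which that cell was added to P.
  Insert 7 (step 1): P = [7];  Q = [1]
  Insert 4 (step 2): P = [4] / [7];  Q = [1] / [2]
  Insert 1 (step 3): P = [1] / [4] / [7];  Q = [1] / [2] / [3]
  Insert 9 (step 4): P = [1, 9] / [4] / [7];  Q = [1, 4] / [2] / [3]
  Insert 2 (step 5): P = [1, 2] / [4, 9] / [7];  Q = [1, 4] / [2, 5] / [3]
  Insert 3 (step 6): P = [1, 2, 3] / [4, 9] / [7];  Q = [1, 4, 6] / [2, 5] / [3]
  Insert 5 (step 7): P = [1, 2, 3, 5] / [4, 9] / [7];  Q = [1, 4, 6, 7] / [2, 5] / [3]
  Insert 8 (step 8): P = [1, 2, 3, 5, 8] / [4, 9] / [7];  Q = [1, 4, 6, 7, 8] / [2, 5] / [3]
  Insert 6 (step 9): P = [1, 2, 3, 5, 6] / [4, 8] / [7, 9];  Q = [1, 4, 6, 7, 8] / [2, 5] / [3, 9]
Final shape: (5, 2, 2).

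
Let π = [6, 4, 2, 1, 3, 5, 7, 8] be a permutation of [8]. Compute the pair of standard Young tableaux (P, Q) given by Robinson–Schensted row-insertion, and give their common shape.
P = [1, 3, 5, 7, 8] / [2] / [4] / [6];  Q = [1, 5, 6, 7, 8] / [2] / [3] / [4];  common shape = (5, 1, 1, 1)

Row-insert the values π_1, π_2, … into P one at a time, bumping the leftmost entry strictly greater than the inserted value down to the next row. The recording tableau Q records, in position (i, j), the step at which that cell was added to P.
  Insert 6 (step 1): P = [6];  Q = [1]
  Insert 4 (step 2): P = [4] / [6];  Q = [1] / [2]
  Insert 2 (step 3): P = [2] / [4] / [6];  Q = [1] / [2] / [3]
  Insert 1 (step 4): P = [1] / [2] / [4] / [6];  Q = [1] / [2] / [3] / [4]
  Insert 3 (step 5): P = [1, 3] / [2] / [4] / [6];  Q = [1, 5] / [2] / [3] / [4]
  Insert 5 (step 6): P = [1, 3, 5] / [2] / [4] / [6];  Q = [1, 5, 6] / [2] / [3] / [4]
  Insert 7 (step 7): P = [1, 3, 5, 7] / [2] / [4] / [6];  Q = [1, 5, 6, 7] / [2] / [3] / [4]
  Insert 8 (step 8): P = [1, 3, 5, 7, 8] / [2] / [4] / [6];  Q = [1, 5, 6, 7, 8] / [2] / [3] / [4]
Final shape: (5, 1, 1, 1).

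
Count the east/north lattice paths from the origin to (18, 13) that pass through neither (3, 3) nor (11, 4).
Number of paths = 127321475

Inclusion–exclusion. Total paths: C(31, 18) = 206253075. Through P₁: C(6, 3)·C(25, 15) = 65375200. Through P₂: C(15, 11)·C(16, 7) = 15615600. Since P₁ is strictly southwest of P₂, a monotone path through both must visit P₁ then P₂; paths through both = C(6, 3)·C(9, 8)·C(16, 7) = 2059200. Avoid both = 206253075 − 65375200 − 15615600 + 2059200 = 127321475.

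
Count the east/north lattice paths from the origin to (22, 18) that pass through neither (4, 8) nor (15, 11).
Number of paths = 80986518990

Inclusion–exclusion. Total paths: C(40, 22) = 113380261800. Through P₁: C(12, 4)·C(28, 18) = 6495939450. Through P₂: C(26, 15)·C(14, 7) = 26516181120. Since P₁ is strictly southwest of P₂, a monotone path through both must visit P₁ then P₂; paths through both = C(12, 4)·C(14, 11)·C(14, 7) = 618377760. Avoid both = 113380261800 − 6495939450 − 26516181120 + 618377760 = 80986518990.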